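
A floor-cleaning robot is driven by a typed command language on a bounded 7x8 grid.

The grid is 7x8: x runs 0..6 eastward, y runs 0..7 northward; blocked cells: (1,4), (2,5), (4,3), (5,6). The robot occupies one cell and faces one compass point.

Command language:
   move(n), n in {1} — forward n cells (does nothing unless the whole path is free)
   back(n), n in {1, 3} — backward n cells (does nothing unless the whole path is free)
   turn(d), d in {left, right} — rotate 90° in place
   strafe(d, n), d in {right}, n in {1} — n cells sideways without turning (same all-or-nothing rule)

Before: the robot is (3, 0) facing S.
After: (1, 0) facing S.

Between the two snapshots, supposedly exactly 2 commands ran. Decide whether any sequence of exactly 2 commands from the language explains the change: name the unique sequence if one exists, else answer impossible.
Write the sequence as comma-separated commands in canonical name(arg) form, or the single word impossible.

key: still facing S at the end — nothing in the sequence rotates
t0: (3, 0) facing S
[1] after strafe(right, 1): (2, 0) facing S
[2] after strafe(right, 1): (1, 0) facing S
no other 2-command option fits: unique.

strafe(right, 1), strafe(right, 1)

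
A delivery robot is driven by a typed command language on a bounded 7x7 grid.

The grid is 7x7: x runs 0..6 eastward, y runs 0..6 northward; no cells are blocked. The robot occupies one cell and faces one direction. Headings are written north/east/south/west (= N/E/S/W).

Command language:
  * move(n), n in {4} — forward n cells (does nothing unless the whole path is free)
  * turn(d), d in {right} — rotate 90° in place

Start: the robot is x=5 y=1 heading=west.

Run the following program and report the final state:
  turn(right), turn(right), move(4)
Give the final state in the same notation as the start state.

begin: x=5 y=1 heading=west
step 1 (turn(right)): x=5 y=1 heading=north
step 2 (turn(right)): x=5 y=1 heading=east
step 3 (move(4)): x=5 y=1 heading=east

x=5 y=1 heading=east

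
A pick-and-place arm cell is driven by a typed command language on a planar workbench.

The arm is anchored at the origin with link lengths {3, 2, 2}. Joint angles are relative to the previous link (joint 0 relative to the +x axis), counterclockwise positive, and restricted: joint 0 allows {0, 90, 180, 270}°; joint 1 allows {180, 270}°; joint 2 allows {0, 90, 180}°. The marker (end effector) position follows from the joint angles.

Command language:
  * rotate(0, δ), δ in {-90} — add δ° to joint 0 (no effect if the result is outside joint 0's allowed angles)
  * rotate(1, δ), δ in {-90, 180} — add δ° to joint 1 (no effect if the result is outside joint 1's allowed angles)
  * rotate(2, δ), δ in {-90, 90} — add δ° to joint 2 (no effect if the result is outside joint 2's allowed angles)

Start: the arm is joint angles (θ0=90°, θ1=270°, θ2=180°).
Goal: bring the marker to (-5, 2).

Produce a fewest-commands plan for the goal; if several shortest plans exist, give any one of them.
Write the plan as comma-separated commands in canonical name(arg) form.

rotate(0, -90), rotate(0, -90), rotate(0, -90), rotate(2, -90)

t0: joint angles (θ0=90°, θ1=270°, θ2=180°)
t=1 rotate(0, -90) ⇒ joint angles (θ0=0°, θ1=270°, θ2=180°)
t=2 rotate(0, -90) ⇒ joint angles (θ0=270°, θ1=270°, θ2=180°)
t=3 rotate(0, -90) ⇒ joint angles (θ0=180°, θ1=270°, θ2=180°)
t=4 rotate(2, -90) ⇒ joint angles (θ0=180°, θ1=270°, θ2=90°)
no 3-step plan works, so 4 is optimal.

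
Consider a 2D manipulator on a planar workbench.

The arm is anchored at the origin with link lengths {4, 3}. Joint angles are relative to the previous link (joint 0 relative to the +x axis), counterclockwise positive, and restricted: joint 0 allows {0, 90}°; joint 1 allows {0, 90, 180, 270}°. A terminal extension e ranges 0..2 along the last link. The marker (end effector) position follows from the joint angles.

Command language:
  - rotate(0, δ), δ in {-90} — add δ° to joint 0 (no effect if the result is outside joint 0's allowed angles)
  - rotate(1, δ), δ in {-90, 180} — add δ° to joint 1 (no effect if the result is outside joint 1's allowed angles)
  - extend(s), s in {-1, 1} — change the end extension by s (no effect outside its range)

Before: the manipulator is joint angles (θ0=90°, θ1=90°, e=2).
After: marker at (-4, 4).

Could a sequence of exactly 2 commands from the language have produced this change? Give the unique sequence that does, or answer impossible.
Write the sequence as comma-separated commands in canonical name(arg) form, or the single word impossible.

key: order matters: swapping extend(1) and extend(-1) lands elsewhere
t0: joint angles (θ0=90°, θ1=90°, e=2)
t=1 extend(1) ⇒ joint angles (θ0=90°, θ1=90°, e=2)
t=2 extend(-1) ⇒ joint angles (θ0=90°, θ1=90°, e=1)
no other 2-command option fits: unique.

extend(1), extend(-1)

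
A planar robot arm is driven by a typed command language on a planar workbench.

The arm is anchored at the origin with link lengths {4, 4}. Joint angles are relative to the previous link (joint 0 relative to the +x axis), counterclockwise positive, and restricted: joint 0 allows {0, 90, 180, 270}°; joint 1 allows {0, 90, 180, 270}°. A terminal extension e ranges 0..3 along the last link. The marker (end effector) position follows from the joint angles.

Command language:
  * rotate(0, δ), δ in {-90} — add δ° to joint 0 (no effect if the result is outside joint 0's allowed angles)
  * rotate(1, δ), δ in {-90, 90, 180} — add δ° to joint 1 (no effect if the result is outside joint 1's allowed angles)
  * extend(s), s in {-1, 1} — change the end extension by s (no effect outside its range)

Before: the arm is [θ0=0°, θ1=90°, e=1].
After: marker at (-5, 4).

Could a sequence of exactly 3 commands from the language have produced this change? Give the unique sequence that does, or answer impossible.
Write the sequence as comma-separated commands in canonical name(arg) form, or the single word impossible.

from: [θ0=0°, θ1=90°, e=1]
step 1 (rotate(0, -90)): [θ0=270°, θ1=90°, e=1]
step 2 (rotate(0, -90)): [θ0=180°, θ1=90°, e=1]
step 3 (rotate(0, -90)): [θ0=90°, θ1=90°, e=1]
all 216 alternatives checked — unique.

rotate(0, -90), rotate(0, -90), rotate(0, -90)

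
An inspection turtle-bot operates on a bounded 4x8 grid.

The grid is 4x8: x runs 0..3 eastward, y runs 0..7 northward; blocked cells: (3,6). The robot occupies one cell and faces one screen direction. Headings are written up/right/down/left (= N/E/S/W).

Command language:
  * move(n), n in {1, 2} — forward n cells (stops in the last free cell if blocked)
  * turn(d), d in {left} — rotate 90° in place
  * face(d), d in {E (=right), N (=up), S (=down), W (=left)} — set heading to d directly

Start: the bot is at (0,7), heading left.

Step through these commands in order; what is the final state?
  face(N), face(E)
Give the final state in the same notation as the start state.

begin: at (0,7), heading left
[1] after face(N): at (0,7), heading up
[2] after face(E): at (0,7), heading right

at (0,7), heading right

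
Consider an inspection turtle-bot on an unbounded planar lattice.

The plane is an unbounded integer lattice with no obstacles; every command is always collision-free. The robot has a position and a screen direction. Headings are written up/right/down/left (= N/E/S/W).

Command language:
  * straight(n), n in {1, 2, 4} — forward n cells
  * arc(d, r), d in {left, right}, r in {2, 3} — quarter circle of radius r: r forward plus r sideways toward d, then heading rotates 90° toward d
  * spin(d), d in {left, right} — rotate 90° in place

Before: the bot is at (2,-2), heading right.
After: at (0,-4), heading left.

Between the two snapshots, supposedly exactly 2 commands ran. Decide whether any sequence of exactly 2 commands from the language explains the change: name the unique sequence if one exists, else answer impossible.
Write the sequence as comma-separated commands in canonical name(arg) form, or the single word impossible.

key: position moved to (0,-4) AND the heading swung to W — translation plus rotation needed
from: at (2,-2), heading right
[1] after spin(right): at (2,-2), heading down
[2] after arc(right, 2): at (0,-4), heading left
no other 2-command option fits: unique.

spin(right), arc(right, 2)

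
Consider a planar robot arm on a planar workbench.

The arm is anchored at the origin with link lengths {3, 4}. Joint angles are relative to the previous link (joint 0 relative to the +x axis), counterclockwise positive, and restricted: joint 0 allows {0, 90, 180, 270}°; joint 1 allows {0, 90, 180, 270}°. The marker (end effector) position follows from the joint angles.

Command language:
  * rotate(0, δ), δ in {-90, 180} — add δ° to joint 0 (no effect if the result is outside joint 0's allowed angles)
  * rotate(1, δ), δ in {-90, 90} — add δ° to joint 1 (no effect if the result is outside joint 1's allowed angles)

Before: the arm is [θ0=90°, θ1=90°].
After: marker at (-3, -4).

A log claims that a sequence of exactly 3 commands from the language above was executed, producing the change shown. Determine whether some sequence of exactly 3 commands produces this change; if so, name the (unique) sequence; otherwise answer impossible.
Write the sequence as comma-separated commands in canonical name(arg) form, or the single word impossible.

t0: [θ0=90°, θ1=90°]
1. rotate(0, -90) → [θ0=0°, θ1=90°]
2. rotate(0, -90) → [θ0=270°, θ1=90°]
3. rotate(0, -90) → [θ0=180°, θ1=90°]
uniquely the one of 64 3-step routes that fits.

rotate(0, -90), rotate(0, -90), rotate(0, -90)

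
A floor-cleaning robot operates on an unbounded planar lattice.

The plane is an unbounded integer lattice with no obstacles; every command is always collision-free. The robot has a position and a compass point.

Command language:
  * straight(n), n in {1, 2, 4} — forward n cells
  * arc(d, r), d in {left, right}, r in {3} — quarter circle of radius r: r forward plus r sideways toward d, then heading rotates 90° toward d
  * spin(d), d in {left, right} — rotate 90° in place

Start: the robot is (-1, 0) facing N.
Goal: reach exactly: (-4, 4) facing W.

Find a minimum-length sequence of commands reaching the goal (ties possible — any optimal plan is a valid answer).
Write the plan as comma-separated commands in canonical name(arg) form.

begin: (-1, 0) facing N
step 1 (straight(1)): (-1, 1) facing N
step 2 (arc(left, 3)): (-4, 4) facing W
no 1-step plan works, so 2 is optimal.

straight(1), arc(left, 3)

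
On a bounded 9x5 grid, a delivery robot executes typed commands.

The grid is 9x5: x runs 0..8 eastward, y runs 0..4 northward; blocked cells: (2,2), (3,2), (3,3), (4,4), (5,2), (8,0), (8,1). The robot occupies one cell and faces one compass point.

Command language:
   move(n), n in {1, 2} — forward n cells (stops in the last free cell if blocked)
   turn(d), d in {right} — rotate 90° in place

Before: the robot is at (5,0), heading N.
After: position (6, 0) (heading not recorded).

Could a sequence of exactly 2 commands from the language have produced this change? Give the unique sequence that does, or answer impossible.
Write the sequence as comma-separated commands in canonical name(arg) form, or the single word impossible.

turn(right), move(1)

key: running move(1) before turn(right) would end elsewhere — order is forced
from: at (5,0), heading N
t=1 turn(right) ⇒ at (5,0), heading E
t=2 move(1) ⇒ at (6,0), heading E
all 9 alternatives checked — unique.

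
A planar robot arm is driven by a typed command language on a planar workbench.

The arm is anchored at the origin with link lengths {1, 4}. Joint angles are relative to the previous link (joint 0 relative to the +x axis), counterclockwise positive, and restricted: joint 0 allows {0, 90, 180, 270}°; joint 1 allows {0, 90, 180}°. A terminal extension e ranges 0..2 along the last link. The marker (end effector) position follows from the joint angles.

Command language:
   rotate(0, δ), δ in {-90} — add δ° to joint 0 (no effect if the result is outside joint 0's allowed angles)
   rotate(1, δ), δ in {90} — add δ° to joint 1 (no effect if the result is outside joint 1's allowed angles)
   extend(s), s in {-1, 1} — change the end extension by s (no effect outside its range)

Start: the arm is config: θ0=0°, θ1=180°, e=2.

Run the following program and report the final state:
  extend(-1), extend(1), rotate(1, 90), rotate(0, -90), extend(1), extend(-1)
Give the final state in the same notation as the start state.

config: θ0=270°, θ1=180°, e=1

t0: config: θ0=0°, θ1=180°, e=2
1. extend(-1) → config: θ0=0°, θ1=180°, e=1
2. extend(1) → config: θ0=0°, θ1=180°, e=2
3. rotate(1, 90) → config: θ0=0°, θ1=180°, e=2
4. rotate(0, -90) → config: θ0=270°, θ1=180°, e=2
5. extend(1) → config: θ0=270°, θ1=180°, e=2
6. extend(-1) → config: θ0=270°, θ1=180°, e=1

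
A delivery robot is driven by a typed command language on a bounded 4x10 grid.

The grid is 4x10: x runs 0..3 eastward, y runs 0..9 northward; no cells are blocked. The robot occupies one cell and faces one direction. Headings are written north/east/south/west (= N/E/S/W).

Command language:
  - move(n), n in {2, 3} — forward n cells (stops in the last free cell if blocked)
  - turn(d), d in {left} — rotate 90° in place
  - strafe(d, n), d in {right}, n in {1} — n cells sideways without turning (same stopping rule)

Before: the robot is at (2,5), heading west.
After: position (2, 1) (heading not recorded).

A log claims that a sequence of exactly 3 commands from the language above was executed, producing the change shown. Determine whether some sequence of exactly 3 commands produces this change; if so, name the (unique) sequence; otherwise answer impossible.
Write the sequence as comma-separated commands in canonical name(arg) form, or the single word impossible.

turn(left), move(2), move(2)

key: order matters: swapping turn(left) and move(2) lands elsewhere
initial: at (2,5), heading west
[1] after turn(left): at (2,5), heading south
[2] after move(2): at (2,3), heading south
[3] after move(2): at (2,1), heading south
no other 3-command option fits: unique.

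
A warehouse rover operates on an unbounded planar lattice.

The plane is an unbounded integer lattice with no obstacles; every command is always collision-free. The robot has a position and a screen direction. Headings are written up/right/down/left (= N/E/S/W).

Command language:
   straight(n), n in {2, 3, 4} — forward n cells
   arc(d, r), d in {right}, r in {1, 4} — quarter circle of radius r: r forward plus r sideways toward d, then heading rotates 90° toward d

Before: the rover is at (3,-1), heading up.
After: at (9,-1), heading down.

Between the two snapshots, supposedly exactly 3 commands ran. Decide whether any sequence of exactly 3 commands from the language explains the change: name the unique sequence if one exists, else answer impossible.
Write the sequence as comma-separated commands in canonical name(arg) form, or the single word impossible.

arc(right, 1), straight(4), arc(right, 1)

key: cell and facing (now S) both changed — the 3 commands mix motion and turning
from: at (3,-1), heading up
t=1 arc(right, 1) ⇒ at (4,0), heading right
t=2 straight(4) ⇒ at (8,0), heading right
t=3 arc(right, 1) ⇒ at (9,-1), heading down
uniquely the one of 125 3-step routes that fits.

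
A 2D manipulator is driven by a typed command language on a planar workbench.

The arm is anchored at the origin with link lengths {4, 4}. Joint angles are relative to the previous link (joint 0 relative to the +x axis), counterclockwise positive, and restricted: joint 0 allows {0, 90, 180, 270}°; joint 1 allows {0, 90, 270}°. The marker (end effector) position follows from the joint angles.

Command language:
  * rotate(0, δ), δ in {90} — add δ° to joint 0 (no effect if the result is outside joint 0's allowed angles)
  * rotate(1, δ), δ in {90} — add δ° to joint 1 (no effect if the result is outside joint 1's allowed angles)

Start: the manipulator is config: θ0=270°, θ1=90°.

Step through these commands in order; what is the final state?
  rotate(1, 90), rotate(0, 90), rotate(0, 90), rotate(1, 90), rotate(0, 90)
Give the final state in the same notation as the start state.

config: θ0=180°, θ1=90°

t0: config: θ0=270°, θ1=90°
step 1 (rotate(1, 90)): config: θ0=270°, θ1=90°
step 2 (rotate(0, 90)): config: θ0=0°, θ1=90°
step 3 (rotate(0, 90)): config: θ0=90°, θ1=90°
step 4 (rotate(1, 90)): config: θ0=90°, θ1=90°
step 5 (rotate(0, 90)): config: θ0=180°, θ1=90°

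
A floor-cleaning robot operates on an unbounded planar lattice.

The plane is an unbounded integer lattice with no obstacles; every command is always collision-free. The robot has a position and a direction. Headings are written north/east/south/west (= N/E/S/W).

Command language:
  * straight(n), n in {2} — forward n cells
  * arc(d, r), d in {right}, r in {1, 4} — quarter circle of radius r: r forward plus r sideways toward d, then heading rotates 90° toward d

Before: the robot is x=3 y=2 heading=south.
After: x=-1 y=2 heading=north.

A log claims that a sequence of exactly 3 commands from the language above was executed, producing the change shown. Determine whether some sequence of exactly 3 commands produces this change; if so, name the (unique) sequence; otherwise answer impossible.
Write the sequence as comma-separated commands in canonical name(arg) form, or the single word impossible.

key: cell and facing (now N) both changed — the 3 commands mix motion and turning
begin: x=3 y=2 heading=south
t=1 arc(right, 1) ⇒ x=2 y=1 heading=west
t=2 straight(2) ⇒ x=0 y=1 heading=west
t=3 arc(right, 1) ⇒ x=-1 y=2 heading=north
uniquely the one of 27 3-step routes that fits.

arc(right, 1), straight(2), arc(right, 1)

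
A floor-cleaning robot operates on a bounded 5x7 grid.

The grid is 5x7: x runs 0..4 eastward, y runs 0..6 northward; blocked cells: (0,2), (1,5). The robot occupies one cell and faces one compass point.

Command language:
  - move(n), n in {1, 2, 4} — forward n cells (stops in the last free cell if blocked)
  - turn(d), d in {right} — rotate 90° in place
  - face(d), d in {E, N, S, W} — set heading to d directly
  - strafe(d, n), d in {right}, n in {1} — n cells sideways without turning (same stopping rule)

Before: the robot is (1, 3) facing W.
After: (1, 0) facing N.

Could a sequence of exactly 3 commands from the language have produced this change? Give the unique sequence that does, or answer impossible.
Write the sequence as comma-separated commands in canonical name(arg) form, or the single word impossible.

face(S), move(4), face(N)

key: running face(N) before face(S) would end elsewhere — order is forced
initial: (1, 3) facing W
step 1 (face(S)): (1, 3) facing S
step 2 (move(4)): (1, 0) facing S
step 3 (face(N)): (1, 0) facing N
no rival 3-sequence matches.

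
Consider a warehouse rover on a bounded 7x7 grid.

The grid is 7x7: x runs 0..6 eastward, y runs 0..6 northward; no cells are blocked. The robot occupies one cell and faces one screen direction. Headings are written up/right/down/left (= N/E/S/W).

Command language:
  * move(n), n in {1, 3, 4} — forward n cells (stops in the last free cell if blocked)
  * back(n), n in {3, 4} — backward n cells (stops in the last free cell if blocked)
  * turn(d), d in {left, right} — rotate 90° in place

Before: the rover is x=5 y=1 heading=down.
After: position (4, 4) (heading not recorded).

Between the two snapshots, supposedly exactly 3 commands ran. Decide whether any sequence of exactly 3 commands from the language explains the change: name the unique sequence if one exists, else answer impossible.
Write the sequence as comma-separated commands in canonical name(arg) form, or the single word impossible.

key: order matters: swapping back(3) and move(1) lands elsewhere
initial: x=5 y=1 heading=down
[1] after back(3): x=5 y=4 heading=down
[2] after turn(right): x=5 y=4 heading=left
[3] after move(1): x=4 y=4 heading=left
no rival 3-sequence matches.

back(3), turn(right), move(1)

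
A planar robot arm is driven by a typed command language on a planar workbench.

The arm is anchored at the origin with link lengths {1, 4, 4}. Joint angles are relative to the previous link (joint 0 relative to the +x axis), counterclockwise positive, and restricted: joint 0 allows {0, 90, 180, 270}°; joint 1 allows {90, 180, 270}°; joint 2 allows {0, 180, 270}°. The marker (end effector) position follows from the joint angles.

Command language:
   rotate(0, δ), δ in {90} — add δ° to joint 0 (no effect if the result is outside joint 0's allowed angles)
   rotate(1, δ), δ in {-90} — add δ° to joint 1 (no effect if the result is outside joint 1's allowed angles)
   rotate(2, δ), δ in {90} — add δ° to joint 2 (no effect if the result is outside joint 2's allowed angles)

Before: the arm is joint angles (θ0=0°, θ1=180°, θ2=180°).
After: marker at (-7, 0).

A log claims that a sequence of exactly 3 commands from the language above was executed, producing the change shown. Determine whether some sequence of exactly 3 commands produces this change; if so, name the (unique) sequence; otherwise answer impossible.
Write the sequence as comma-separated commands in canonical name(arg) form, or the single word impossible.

rotate(2, 90), rotate(2, 90), rotate(2, 90)

start: joint angles (θ0=0°, θ1=180°, θ2=180°)
1. rotate(2, 90) → joint angles (θ0=0°, θ1=180°, θ2=270°)
2. rotate(2, 90) → joint angles (θ0=0°, θ1=180°, θ2=0°)
3. rotate(2, 90) → joint angles (θ0=0°, θ1=180°, θ2=0°)
no other 3-command option fits: unique.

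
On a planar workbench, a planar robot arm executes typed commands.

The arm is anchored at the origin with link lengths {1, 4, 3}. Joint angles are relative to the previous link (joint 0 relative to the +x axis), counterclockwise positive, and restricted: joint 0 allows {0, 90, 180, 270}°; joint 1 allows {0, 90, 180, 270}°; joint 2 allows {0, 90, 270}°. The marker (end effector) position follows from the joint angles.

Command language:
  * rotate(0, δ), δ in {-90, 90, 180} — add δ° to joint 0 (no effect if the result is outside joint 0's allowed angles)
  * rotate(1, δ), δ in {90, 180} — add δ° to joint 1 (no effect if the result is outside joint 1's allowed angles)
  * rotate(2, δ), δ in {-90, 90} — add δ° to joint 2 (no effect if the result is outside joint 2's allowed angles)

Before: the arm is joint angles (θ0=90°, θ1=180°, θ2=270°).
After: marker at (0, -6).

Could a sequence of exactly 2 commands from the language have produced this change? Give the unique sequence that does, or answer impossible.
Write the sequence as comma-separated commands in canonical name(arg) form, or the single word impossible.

key: running rotate(2, 90) before rotate(2, -90) would end elsewhere — order is forced
from: joint angles (θ0=90°, θ1=180°, θ2=270°)
[1] after rotate(2, -90): joint angles (θ0=90°, θ1=180°, θ2=270°)
[2] after rotate(2, 90): joint angles (θ0=90°, θ1=180°, θ2=0°)
no rival 2-sequence matches.

rotate(2, -90), rotate(2, 90)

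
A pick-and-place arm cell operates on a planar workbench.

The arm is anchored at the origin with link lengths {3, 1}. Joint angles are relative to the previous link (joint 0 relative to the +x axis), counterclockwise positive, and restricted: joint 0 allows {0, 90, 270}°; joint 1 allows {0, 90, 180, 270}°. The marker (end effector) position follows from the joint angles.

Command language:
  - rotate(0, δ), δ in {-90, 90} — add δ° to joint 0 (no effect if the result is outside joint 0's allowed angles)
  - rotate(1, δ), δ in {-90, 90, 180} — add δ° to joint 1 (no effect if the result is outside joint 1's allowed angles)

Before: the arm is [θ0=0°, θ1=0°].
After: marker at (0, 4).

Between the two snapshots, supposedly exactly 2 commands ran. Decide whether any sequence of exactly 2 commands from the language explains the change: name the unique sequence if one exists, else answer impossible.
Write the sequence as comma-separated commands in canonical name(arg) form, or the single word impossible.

rotate(0, 90), rotate(0, 90)

begin: [θ0=0°, θ1=0°]
[1] after rotate(0, 90): [θ0=90°, θ1=0°]
[2] after rotate(0, 90): [θ0=90°, θ1=0°]
no rival 2-sequence matches.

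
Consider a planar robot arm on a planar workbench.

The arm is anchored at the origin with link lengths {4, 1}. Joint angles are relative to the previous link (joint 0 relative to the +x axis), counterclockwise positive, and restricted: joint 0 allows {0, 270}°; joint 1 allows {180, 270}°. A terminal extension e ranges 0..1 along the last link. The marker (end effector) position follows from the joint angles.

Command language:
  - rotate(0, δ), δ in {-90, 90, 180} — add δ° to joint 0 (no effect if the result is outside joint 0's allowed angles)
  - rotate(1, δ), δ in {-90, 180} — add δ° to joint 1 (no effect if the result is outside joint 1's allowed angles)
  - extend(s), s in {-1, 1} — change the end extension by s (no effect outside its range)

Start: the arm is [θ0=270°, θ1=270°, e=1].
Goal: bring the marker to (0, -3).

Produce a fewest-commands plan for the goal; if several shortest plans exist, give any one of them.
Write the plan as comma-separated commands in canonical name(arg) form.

from: [θ0=270°, θ1=270°, e=1]
step 1 (rotate(1, -90)): [θ0=270°, θ1=180°, e=1]
step 2 (extend(-1)): [θ0=270°, θ1=180°, e=0]
minimal: 2 command(s), checked below 2.

rotate(1, -90), extend(-1)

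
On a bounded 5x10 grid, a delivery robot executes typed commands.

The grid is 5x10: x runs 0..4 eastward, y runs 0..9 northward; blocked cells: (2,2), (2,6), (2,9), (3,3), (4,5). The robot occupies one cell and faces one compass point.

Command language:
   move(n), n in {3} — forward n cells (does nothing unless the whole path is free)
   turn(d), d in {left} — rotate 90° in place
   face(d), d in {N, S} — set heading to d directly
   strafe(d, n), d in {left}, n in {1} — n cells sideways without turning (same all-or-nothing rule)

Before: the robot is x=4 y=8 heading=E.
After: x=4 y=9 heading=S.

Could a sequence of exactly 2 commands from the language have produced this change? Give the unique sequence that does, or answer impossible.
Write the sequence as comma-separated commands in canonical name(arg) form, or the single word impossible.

key: running face(S) before strafe(left, 1) would end elsewhere — order is forced
begin: x=4 y=8 heading=E
t=1 strafe(left, 1) ⇒ x=4 y=9 heading=E
t=2 face(S) ⇒ x=4 y=9 heading=S
no other 2-command option fits: unique.

strafe(left, 1), face(S)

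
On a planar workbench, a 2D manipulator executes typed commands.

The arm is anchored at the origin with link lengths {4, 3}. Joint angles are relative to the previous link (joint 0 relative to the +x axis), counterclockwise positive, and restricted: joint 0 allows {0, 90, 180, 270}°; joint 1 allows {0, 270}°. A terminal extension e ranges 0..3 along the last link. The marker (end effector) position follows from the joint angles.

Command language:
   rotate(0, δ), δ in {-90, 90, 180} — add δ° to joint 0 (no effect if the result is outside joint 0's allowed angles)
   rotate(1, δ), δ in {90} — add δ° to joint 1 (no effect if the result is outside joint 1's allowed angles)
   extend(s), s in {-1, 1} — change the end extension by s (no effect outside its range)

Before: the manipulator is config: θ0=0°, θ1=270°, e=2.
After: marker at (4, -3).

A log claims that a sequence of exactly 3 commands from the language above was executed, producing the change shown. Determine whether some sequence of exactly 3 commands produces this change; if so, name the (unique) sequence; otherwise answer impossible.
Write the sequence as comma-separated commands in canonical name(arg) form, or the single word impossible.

extend(-1), extend(-1), extend(-1)

from: config: θ0=0°, θ1=270°, e=2
1. extend(-1) → config: θ0=0°, θ1=270°, e=1
2. extend(-1) → config: θ0=0°, θ1=270°, e=0
3. extend(-1) → config: θ0=0°, θ1=270°, e=0
uniquely the one of 216 3-step routes that fits.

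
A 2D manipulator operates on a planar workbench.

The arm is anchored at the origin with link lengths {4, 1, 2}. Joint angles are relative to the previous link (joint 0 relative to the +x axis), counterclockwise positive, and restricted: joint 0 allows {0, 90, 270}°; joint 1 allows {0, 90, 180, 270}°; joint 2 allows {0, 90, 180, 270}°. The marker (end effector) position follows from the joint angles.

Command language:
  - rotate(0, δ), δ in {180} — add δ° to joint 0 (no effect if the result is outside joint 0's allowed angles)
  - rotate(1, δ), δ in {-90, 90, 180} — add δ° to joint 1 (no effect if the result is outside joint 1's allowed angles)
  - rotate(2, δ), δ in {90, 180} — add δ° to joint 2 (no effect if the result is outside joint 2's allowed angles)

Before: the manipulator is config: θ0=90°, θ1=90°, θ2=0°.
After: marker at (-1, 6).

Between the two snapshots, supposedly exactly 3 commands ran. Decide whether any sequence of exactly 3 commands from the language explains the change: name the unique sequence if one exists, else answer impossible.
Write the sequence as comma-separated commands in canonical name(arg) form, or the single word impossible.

start: config: θ0=90°, θ1=90°, θ2=0°
t=1 rotate(2, 90) ⇒ config: θ0=90°, θ1=90°, θ2=90°
t=2 rotate(2, 90) ⇒ config: θ0=90°, θ1=90°, θ2=180°
t=3 rotate(2, 90) ⇒ config: θ0=90°, θ1=90°, θ2=270°
no rival 3-sequence matches.

rotate(2, 90), rotate(2, 90), rotate(2, 90)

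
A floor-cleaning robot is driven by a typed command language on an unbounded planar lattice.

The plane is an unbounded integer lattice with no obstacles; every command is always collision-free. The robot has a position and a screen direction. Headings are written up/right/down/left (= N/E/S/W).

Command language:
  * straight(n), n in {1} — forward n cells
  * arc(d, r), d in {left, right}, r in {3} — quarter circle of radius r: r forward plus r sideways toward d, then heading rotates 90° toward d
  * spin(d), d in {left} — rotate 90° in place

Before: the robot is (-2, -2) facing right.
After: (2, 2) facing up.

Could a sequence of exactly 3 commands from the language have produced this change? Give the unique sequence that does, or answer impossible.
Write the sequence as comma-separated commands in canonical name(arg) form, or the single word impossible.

key: position moved to (2,2) AND the heading swung to N — translation plus rotation needed
t0: (-2, -2) facing right
[1] after straight(1): (-1, -2) facing right
[2] after arc(left, 3): (2, 1) facing up
[3] after straight(1): (2, 2) facing up
no rival 3-sequence matches.

straight(1), arc(left, 3), straight(1)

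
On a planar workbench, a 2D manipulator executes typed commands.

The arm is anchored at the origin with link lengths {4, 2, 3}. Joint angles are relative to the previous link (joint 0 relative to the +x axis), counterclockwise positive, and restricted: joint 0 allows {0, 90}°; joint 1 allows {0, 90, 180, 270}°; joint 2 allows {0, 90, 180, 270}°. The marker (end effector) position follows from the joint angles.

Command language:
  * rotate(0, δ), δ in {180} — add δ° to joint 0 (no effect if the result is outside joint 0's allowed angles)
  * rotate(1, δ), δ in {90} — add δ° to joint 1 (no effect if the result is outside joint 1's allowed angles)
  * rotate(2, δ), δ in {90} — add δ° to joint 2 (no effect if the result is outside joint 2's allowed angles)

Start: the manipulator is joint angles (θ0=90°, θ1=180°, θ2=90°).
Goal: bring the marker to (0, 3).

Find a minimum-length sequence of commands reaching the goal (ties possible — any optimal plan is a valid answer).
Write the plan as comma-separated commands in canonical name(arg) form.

rotate(2, 90), rotate(1, 90), rotate(1, 90)

start: joint angles (θ0=90°, θ1=180°, θ2=90°)
1. rotate(2, 90) → joint angles (θ0=90°, θ1=180°, θ2=180°)
2. rotate(1, 90) → joint angles (θ0=90°, θ1=270°, θ2=180°)
3. rotate(1, 90) → joint angles (θ0=90°, θ1=0°, θ2=180°)
nothing shorter than 3 reaches the goal.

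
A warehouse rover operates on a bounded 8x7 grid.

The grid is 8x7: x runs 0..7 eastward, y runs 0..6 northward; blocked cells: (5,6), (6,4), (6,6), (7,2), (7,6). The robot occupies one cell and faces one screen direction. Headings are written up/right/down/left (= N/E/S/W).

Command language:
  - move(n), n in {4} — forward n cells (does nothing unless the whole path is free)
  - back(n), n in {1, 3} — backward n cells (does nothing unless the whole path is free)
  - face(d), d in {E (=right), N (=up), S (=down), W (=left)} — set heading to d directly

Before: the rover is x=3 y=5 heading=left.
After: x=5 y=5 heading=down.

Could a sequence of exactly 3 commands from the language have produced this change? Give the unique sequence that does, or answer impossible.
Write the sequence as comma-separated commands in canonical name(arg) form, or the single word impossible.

back(1), back(1), face(S)

key: running face(S) before back(1) would end elsewhere — order is forced
start: x=3 y=5 heading=left
step 1 (back(1)): x=4 y=5 heading=left
step 2 (back(1)): x=5 y=5 heading=left
step 3 (face(S)): x=5 y=5 heading=down
no other 3-command option fits: unique.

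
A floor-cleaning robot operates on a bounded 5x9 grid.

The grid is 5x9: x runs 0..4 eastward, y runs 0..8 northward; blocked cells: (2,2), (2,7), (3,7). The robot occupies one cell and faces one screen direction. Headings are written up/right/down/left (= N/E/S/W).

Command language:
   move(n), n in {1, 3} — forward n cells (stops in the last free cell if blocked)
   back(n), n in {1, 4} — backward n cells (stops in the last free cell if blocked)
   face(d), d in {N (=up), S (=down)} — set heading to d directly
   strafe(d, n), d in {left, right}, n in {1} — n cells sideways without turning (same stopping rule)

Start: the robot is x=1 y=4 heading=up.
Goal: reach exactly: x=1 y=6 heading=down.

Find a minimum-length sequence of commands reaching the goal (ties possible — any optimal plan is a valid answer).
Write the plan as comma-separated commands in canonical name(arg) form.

begin: x=1 y=4 heading=up
t=1 move(1) ⇒ x=1 y=5 heading=up
t=2 move(1) ⇒ x=1 y=6 heading=up
t=3 face(S) ⇒ x=1 y=6 heading=down
minimal: 3 command(s), checked below 3.

move(1), move(1), face(S)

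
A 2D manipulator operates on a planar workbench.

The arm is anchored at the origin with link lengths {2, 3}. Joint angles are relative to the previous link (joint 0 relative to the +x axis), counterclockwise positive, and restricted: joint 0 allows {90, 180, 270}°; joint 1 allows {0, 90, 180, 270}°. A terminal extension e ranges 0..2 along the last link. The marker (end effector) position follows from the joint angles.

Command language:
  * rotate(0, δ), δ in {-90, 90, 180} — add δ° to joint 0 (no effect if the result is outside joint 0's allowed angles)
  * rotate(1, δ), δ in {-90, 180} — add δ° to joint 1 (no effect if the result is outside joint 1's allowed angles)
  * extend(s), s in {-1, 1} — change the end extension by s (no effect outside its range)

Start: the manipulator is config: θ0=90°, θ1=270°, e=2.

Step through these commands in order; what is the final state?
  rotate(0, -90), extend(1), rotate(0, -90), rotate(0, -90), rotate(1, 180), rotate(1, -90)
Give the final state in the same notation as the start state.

config: θ0=90°, θ1=0°, e=2

start: config: θ0=90°, θ1=270°, e=2
step 1 (rotate(0, -90)): config: θ0=90°, θ1=270°, e=2
step 2 (extend(1)): config: θ0=90°, θ1=270°, e=2
step 3 (rotate(0, -90)): config: θ0=90°, θ1=270°, e=2
step 4 (rotate(0, -90)): config: θ0=90°, θ1=270°, e=2
step 5 (rotate(1, 180)): config: θ0=90°, θ1=90°, e=2
step 6 (rotate(1, -90)): config: θ0=90°, θ1=0°, e=2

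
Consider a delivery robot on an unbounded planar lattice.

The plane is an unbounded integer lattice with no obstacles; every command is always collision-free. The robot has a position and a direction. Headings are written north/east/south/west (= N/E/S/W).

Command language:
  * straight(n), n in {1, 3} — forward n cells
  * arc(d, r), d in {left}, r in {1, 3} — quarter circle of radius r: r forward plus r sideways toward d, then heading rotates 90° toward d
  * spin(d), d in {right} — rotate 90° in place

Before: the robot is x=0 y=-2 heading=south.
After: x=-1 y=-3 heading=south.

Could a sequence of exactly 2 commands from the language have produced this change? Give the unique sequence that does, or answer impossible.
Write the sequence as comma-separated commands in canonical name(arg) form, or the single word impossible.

key: still facing S at the end — net rotation zero over 2 steps
initial: x=0 y=-2 heading=south
1. spin(right) → x=0 y=-2 heading=west
2. arc(left, 1) → x=-1 y=-3 heading=south
no other 2-command option fits: unique.

spin(right), arc(left, 1)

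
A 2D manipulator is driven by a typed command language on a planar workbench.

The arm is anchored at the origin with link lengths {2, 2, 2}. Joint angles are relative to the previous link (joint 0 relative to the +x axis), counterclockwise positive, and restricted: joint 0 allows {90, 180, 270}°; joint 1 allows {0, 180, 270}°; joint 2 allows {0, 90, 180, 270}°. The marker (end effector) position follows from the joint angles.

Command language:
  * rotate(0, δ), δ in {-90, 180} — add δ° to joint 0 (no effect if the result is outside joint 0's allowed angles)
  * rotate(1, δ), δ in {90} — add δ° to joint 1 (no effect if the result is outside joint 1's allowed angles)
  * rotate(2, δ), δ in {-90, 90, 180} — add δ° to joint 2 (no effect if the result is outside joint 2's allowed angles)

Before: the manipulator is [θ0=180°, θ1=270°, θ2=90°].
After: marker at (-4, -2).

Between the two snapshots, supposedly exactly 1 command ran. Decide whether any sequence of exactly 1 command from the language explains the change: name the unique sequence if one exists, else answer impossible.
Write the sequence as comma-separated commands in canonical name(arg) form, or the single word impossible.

rotate(1, 90)

initial: [θ0=180°, θ1=270°, θ2=90°]
step 1 (rotate(1, 90)): [θ0=180°, θ1=0°, θ2=90°]
no rival 1-sequence matches.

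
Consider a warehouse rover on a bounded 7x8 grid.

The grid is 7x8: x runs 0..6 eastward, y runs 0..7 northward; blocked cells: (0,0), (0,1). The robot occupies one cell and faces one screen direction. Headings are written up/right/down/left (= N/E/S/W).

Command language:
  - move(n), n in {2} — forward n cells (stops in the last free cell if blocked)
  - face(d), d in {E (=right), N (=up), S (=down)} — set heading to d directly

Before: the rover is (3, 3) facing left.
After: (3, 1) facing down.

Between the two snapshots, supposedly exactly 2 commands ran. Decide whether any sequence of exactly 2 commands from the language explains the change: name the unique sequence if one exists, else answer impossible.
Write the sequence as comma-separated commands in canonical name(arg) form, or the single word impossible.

key: cell and facing (now S) both changed — the 2 commands mix motion and turning
begin: (3, 3) facing left
t=1 face(S) ⇒ (3, 3) facing down
t=2 move(2) ⇒ (3, 1) facing down
uniquely the one of 16 2-step routes that fits.

face(S), move(2)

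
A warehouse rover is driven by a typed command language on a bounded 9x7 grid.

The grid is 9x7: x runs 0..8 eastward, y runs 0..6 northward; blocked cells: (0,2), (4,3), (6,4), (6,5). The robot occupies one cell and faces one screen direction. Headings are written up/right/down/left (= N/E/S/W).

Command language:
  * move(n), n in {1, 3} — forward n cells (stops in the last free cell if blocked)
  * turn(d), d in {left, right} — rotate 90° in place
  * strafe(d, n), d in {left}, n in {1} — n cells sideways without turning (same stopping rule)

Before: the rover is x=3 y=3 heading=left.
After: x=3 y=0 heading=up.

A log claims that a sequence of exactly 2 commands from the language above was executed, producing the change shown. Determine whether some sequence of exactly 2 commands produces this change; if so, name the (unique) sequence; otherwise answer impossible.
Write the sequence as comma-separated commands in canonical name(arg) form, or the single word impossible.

impossible

all 25 sequences checked — none match.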